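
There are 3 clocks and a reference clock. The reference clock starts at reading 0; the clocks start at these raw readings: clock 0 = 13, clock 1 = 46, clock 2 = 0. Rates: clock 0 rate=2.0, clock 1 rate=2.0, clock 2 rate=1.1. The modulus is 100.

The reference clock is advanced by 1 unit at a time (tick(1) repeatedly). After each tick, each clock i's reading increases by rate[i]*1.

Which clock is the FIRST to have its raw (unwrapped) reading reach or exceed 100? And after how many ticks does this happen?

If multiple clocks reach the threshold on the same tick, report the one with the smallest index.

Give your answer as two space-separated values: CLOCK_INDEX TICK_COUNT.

clock 0: start=13, rate=2.0, needs 100-13 = 87; ticks = ceil(87/2.0) = ceil(43.5000) = 44; reading at tick 44 = 13 + 2.0*44 = 101.0000
clock 1: start=46, rate=2.0, needs 100-46 = 54; ticks = ceil(54/2.0) = ceil(27.0000) = 27; reading at tick 27 = 46 + 2.0*27 = 100.0000
clock 2: start=0, rate=1.1, needs 100-0 = 100; ticks = ceil(100/1.1) = ceil(90.9091) = 91; reading at tick 91 = 0 + 1.1*91 = 100.1000
Minimum tick count = 27; winners = [1]; smallest index = 1

Answer: 1 27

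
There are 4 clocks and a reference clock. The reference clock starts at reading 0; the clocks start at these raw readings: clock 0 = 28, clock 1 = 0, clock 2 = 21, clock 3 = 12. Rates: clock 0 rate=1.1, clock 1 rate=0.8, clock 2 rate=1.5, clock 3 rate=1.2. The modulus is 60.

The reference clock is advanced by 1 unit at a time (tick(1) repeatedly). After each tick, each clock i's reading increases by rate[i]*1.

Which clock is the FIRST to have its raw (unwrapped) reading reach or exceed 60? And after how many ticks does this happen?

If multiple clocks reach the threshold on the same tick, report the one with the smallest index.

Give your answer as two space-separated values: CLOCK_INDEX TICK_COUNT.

Answer: 2 26

Derivation:
clock 0: start=28, rate=1.1, needs 60-28 = 32; ticks = ceil(32/1.1) = ceil(29.0909) = 30; reading at tick 30 = 28 + 1.1*30 = 61.0000
clock 1: start=0, rate=0.8, needs 60-0 = 60; ticks = ceil(60/0.8) = ceil(75.0000) = 75; reading at tick 75 = 0 + 0.8*75 = 60.0000
clock 2: start=21, rate=1.5, needs 60-21 = 39; ticks = ceil(39/1.5) = ceil(26.0000) = 26; reading at tick 26 = 21 + 1.5*26 = 60.0000
clock 3: start=12, rate=1.2, needs 60-12 = 48; ticks = ceil(48/1.2) = ceil(40.0000) = 40; reading at tick 40 = 12 + 1.2*40 = 60.0000
Minimum tick count = 26; winners = [2]; smallest index = 2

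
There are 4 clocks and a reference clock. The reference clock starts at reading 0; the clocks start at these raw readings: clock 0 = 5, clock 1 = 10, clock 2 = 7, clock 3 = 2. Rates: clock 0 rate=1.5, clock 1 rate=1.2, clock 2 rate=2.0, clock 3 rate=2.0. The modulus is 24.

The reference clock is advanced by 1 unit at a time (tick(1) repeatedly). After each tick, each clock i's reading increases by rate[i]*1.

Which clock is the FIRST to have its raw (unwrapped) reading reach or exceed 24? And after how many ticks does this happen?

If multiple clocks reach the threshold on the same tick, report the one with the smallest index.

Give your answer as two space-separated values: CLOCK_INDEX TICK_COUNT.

clock 0: start=5, rate=1.5, needs 24-5 = 19; ticks = ceil(19/1.5) = ceil(12.6667) = 13; reading at tick 13 = 5 + 1.5*13 = 24.5000
clock 1: start=10, rate=1.2, needs 24-10 = 14; ticks = ceil(14/1.2) = ceil(11.6667) = 12; reading at tick 12 = 10 + 1.2*12 = 24.4000
clock 2: start=7, rate=2.0, needs 24-7 = 17; ticks = ceil(17/2.0) = ceil(8.5000) = 9; reading at tick 9 = 7 + 2.0*9 = 25.0000
clock 3: start=2, rate=2.0, needs 24-2 = 22; ticks = ceil(22/2.0) = ceil(11.0000) = 11; reading at tick 11 = 2 + 2.0*11 = 24.0000
Minimum tick count = 9; winners = [2]; smallest index = 2

Answer: 2 9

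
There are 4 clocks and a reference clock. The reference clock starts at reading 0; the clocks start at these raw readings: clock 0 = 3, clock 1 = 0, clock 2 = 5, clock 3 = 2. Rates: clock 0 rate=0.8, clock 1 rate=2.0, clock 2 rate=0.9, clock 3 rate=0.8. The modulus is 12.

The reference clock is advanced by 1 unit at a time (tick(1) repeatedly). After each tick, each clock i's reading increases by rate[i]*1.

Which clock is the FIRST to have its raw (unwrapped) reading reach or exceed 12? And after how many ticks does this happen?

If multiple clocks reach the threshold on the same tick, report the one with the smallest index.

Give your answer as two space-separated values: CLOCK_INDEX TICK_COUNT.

clock 0: start=3, rate=0.8, needs 12-3 = 9; ticks = ceil(9/0.8) = ceil(11.2500) = 12; reading at tick 12 = 3 + 0.8*12 = 12.6000
clock 1: start=0, rate=2.0, needs 12-0 = 12; ticks = ceil(12/2.0) = ceil(6.0000) = 6; reading at tick 6 = 0 + 2.0*6 = 12.0000
clock 2: start=5, rate=0.9, needs 12-5 = 7; ticks = ceil(7/0.9) = ceil(7.7778) = 8; reading at tick 8 = 5 + 0.9*8 = 12.2000
clock 3: start=2, rate=0.8, needs 12-2 = 10; ticks = ceil(10/0.8) = ceil(12.5000) = 13; reading at tick 13 = 2 + 0.8*13 = 12.4000
Minimum tick count = 6; winners = [1]; smallest index = 1

Answer: 1 6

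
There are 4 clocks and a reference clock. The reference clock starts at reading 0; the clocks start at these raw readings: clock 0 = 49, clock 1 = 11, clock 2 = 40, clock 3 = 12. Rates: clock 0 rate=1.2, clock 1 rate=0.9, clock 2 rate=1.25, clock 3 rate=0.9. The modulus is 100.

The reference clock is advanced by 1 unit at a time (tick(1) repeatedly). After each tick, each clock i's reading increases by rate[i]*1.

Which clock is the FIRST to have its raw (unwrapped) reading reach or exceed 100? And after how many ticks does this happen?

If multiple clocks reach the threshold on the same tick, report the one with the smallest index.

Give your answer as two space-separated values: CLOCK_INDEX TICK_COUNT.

Answer: 0 43

Derivation:
clock 0: start=49, rate=1.2, needs 100-49 = 51; ticks = ceil(51/1.2) = ceil(42.5000) = 43; reading at tick 43 = 49 + 1.2*43 = 100.6000
clock 1: start=11, rate=0.9, needs 100-11 = 89; ticks = ceil(89/0.9) = ceil(98.8889) = 99; reading at tick 99 = 11 + 0.9*99 = 100.1000
clock 2: start=40, rate=1.25, needs 100-40 = 60; ticks = ceil(60/1.25) = ceil(48.0000) = 48; reading at tick 48 = 40 + 1.25*48 = 100.0000
clock 3: start=12, rate=0.9, needs 100-12 = 88; ticks = ceil(88/0.9) = ceil(97.7778) = 98; reading at tick 98 = 12 + 0.9*98 = 100.2000
Minimum tick count = 43; winners = [0]; smallest index = 0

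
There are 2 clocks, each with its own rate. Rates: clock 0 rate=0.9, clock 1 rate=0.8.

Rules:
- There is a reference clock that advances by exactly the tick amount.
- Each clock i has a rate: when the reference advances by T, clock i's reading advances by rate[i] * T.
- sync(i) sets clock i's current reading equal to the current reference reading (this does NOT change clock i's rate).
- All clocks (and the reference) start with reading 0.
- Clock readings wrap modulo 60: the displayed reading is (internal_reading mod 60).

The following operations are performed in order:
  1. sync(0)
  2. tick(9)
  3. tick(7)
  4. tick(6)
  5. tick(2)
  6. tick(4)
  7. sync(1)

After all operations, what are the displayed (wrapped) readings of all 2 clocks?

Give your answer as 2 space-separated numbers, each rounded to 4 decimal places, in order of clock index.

After op 1 sync(0): ref=0.0000 raw=[0.0000 0.0000]
After op 2 tick(9): ref=9.0000 raw=[8.1000 7.2000]
After op 3 tick(7): ref=16.0000 raw=[14.4000 12.8000]
After op 4 tick(6): ref=22.0000 raw=[19.8000 17.6000]
After op 5 tick(2): ref=24.0000 raw=[21.6000 19.2000]
After op 6 tick(4): ref=28.0000 raw=[25.2000 22.4000]
After op 7 sync(1): ref=28.0000 raw=[25.2000 28.0000]
Wrap final raw readings (mod 60): 25.2000 mod 60 = 25.2000; 28.0000 mod 60 = 28.0000

Answer: 25.2000 28.0000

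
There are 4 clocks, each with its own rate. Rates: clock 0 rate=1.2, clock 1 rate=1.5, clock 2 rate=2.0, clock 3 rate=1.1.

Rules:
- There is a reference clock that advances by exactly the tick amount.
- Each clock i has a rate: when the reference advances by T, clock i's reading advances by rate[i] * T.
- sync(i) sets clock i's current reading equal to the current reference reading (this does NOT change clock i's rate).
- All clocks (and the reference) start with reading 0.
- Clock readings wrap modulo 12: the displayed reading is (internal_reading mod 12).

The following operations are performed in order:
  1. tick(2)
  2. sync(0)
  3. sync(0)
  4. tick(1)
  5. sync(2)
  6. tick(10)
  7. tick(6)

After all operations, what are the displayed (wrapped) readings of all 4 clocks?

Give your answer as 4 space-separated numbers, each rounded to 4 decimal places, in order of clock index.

After op 1 tick(2): ref=2.0000 raw=[2.4000 3.0000 4.0000 2.2000]
After op 2 sync(0): ref=2.0000 raw=[2.0000 3.0000 4.0000 2.2000]
After op 3 sync(0): ref=2.0000 raw=[2.0000 3.0000 4.0000 2.2000]
After op 4 tick(1): ref=3.0000 raw=[3.2000 4.5000 6.0000 3.3000]
After op 5 sync(2): ref=3.0000 raw=[3.2000 4.5000 3.0000 3.3000]
After op 6 tick(10): ref=13.0000 raw=[15.2000 19.5000 23.0000 14.3000]
After op 7 tick(6): ref=19.0000 raw=[22.4000 28.5000 35.0000 20.9000]
Wrap final raw readings (mod 12): 22.4000 mod 12 = 10.4000; 28.5000 mod 12 = 4.5000; 35.0000 mod 12 = 11.0000; 20.9000 mod 12 = 8.9000

Answer: 10.4000 4.5000 11.0000 8.9000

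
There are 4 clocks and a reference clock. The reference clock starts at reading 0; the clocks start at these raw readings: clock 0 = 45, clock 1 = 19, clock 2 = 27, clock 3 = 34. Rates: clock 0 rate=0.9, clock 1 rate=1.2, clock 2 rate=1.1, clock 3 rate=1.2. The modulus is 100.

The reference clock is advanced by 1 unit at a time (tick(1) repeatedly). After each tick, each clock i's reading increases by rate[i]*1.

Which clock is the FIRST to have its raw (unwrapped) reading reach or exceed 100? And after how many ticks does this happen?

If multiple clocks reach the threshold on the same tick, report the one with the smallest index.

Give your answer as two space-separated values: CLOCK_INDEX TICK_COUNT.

clock 0: start=45, rate=0.9, needs 100-45 = 55; ticks = ceil(55/0.9) = ceil(61.1111) = 62; reading at tick 62 = 45 + 0.9*62 = 100.8000
clock 1: start=19, rate=1.2, needs 100-19 = 81; ticks = ceil(81/1.2) = ceil(67.5000) = 68; reading at tick 68 = 19 + 1.2*68 = 100.6000
clock 2: start=27, rate=1.1, needs 100-27 = 73; ticks = ceil(73/1.1) = ceil(66.3636) = 67; reading at tick 67 = 27 + 1.1*67 = 100.7000
clock 3: start=34, rate=1.2, needs 100-34 = 66; ticks = ceil(66/1.2) = ceil(55.0000) = 55; reading at tick 55 = 34 + 1.2*55 = 100.0000
Minimum tick count = 55; winners = [3]; smallest index = 3

Answer: 3 55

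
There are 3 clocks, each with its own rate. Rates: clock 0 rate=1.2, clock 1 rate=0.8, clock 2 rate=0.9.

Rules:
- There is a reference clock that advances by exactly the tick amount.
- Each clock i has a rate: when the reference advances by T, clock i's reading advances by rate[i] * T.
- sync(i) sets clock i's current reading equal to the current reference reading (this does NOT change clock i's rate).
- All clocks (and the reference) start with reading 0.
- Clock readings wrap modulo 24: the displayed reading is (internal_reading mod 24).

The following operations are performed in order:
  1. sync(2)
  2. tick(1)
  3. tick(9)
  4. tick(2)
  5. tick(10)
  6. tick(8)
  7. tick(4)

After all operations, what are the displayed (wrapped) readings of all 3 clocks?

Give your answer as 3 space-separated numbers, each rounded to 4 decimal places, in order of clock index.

Answer: 16.8000 3.2000 6.6000

Derivation:
After op 1 sync(2): ref=0.0000 raw=[0.0000 0.0000 0.0000]
After op 2 tick(1): ref=1.0000 raw=[1.2000 0.8000 0.9000]
After op 3 tick(9): ref=10.0000 raw=[12.0000 8.0000 9.0000]
After op 4 tick(2): ref=12.0000 raw=[14.4000 9.6000 10.8000]
After op 5 tick(10): ref=22.0000 raw=[26.4000 17.6000 19.8000]
After op 6 tick(8): ref=30.0000 raw=[36.0000 24.0000 27.0000]
After op 7 tick(4): ref=34.0000 raw=[40.8000 27.2000 30.6000]
Wrap final raw readings (mod 24): 40.8000 mod 24 = 16.8000; 27.2000 mod 24 = 3.2000; 30.6000 mod 24 = 6.6000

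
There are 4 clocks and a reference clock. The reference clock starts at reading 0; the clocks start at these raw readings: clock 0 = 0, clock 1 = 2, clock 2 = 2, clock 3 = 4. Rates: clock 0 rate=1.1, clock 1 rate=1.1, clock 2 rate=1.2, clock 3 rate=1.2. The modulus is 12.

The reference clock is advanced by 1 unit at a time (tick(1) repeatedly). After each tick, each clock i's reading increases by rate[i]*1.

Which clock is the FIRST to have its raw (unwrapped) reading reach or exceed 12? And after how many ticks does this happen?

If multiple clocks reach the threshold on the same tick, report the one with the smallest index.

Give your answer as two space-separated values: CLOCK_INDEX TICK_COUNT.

Answer: 3 7

Derivation:
clock 0: start=0, rate=1.1, needs 12-0 = 12; ticks = ceil(12/1.1) = ceil(10.9091) = 11; reading at tick 11 = 0 + 1.1*11 = 12.1000
clock 1: start=2, rate=1.1, needs 12-2 = 10; ticks = ceil(10/1.1) = ceil(9.0909) = 10; reading at tick 10 = 2 + 1.1*10 = 13.0000
clock 2: start=2, rate=1.2, needs 12-2 = 10; ticks = ceil(10/1.2) = ceil(8.3333) = 9; reading at tick 9 = 2 + 1.2*9 = 12.8000
clock 3: start=4, rate=1.2, needs 12-4 = 8; ticks = ceil(8/1.2) = ceil(6.6667) = 7; reading at tick 7 = 4 + 1.2*7 = 12.4000
Minimum tick count = 7; winners = [3]; smallest index = 3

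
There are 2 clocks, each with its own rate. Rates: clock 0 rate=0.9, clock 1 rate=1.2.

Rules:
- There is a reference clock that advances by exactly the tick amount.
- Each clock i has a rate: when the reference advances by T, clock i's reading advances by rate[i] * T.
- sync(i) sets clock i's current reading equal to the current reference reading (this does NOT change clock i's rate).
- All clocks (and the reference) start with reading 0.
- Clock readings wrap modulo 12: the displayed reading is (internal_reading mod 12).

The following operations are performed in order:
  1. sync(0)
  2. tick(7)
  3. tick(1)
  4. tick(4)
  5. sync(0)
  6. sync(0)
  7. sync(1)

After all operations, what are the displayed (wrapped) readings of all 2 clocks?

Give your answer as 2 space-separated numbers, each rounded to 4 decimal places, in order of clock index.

Answer: 0.0000 0.0000

Derivation:
After op 1 sync(0): ref=0.0000 raw=[0.0000 0.0000]
After op 2 tick(7): ref=7.0000 raw=[6.3000 8.4000]
After op 3 tick(1): ref=8.0000 raw=[7.2000 9.6000]
After op 4 tick(4): ref=12.0000 raw=[10.8000 14.4000]
After op 5 sync(0): ref=12.0000 raw=[12.0000 14.4000]
After op 6 sync(0): ref=12.0000 raw=[12.0000 14.4000]
After op 7 sync(1): ref=12.0000 raw=[12.0000 12.0000]
Wrap final raw readings (mod 12): 12.0000 mod 12 = 0.0000; 12.0000 mod 12 = 0.0000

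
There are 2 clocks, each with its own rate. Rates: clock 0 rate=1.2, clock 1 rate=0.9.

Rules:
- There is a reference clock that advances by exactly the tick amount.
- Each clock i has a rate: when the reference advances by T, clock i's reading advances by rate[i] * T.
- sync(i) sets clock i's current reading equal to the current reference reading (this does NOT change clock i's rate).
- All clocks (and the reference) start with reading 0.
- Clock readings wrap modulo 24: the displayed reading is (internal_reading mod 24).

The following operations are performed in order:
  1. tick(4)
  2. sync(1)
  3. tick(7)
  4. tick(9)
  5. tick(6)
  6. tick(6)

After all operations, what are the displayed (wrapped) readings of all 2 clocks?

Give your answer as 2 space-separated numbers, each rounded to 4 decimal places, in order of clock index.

After op 1 tick(4): ref=4.0000 raw=[4.8000 3.6000]
After op 2 sync(1): ref=4.0000 raw=[4.8000 4.0000]
After op 3 tick(7): ref=11.0000 raw=[13.2000 10.3000]
After op 4 tick(9): ref=20.0000 raw=[24.0000 18.4000]
After op 5 tick(6): ref=26.0000 raw=[31.2000 23.8000]
After op 6 tick(6): ref=32.0000 raw=[38.4000 29.2000]
Wrap final raw readings (mod 24): 38.4000 mod 24 = 14.4000; 29.2000 mod 24 = 5.2000

Answer: 14.4000 5.2000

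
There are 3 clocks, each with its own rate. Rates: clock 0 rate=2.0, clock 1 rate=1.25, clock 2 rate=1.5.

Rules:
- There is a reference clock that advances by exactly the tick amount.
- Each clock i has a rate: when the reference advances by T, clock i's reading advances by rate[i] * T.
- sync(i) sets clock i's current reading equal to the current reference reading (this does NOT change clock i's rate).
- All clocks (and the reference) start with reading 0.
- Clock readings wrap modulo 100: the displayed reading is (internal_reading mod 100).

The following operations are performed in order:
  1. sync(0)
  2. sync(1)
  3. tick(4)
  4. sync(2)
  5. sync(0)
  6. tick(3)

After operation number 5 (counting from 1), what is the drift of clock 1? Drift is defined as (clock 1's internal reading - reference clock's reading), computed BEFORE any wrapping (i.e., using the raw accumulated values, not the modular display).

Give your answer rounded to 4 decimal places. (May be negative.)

After op 1 sync(0): ref=0.0000 raw=[0.0000 0.0000 0.0000]
After op 2 sync(1): ref=0.0000 raw=[0.0000 0.0000 0.0000]
After op 3 tick(4): ref=4.0000 raw=[8.0000 5.0000 6.0000]
After op 4 sync(2): ref=4.0000 raw=[8.0000 5.0000 4.0000]
After op 5 sync(0): ref=4.0000 raw=[4.0000 5.0000 4.0000]
Drift of clock 1 after op 5: 5.0000 - 4.0000 = 1.0000

Answer: 1.0000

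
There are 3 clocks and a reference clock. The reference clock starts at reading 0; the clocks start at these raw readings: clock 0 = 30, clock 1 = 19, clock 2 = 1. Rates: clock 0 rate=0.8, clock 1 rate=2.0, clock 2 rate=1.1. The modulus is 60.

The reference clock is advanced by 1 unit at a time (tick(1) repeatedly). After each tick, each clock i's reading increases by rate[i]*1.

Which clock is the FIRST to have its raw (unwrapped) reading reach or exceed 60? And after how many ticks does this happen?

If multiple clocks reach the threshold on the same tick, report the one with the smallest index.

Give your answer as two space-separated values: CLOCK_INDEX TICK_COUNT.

clock 0: start=30, rate=0.8, needs 60-30 = 30; ticks = ceil(30/0.8) = ceil(37.5000) = 38; reading at tick 38 = 30 + 0.8*38 = 60.4000
clock 1: start=19, rate=2.0, needs 60-19 = 41; ticks = ceil(41/2.0) = ceil(20.5000) = 21; reading at tick 21 = 19 + 2.0*21 = 61.0000
clock 2: start=1, rate=1.1, needs 60-1 = 59; ticks = ceil(59/1.1) = ceil(53.6364) = 54; reading at tick 54 = 1 + 1.1*54 = 60.4000
Minimum tick count = 21; winners = [1]; smallest index = 1

Answer: 1 21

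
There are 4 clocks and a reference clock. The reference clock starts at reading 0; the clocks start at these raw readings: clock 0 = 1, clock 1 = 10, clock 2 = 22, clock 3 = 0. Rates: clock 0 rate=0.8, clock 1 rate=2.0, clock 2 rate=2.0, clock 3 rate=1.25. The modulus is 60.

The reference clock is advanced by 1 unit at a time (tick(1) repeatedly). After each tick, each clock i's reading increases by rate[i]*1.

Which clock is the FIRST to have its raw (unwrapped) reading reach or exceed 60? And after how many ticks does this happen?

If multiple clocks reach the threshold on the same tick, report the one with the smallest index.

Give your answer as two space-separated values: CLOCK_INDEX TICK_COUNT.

clock 0: start=1, rate=0.8, needs 60-1 = 59; ticks = ceil(59/0.8) = ceil(73.7500) = 74; reading at tick 74 = 1 + 0.8*74 = 60.2000
clock 1: start=10, rate=2.0, needs 60-10 = 50; ticks = ceil(50/2.0) = ceil(25.0000) = 25; reading at tick 25 = 10 + 2.0*25 = 60.0000
clock 2: start=22, rate=2.0, needs 60-22 = 38; ticks = ceil(38/2.0) = ceil(19.0000) = 19; reading at tick 19 = 22 + 2.0*19 = 60.0000
clock 3: start=0, rate=1.25, needs 60-0 = 60; ticks = ceil(60/1.25) = ceil(48.0000) = 48; reading at tick 48 = 0 + 1.25*48 = 60.0000
Minimum tick count = 19; winners = [2]; smallest index = 2

Answer: 2 19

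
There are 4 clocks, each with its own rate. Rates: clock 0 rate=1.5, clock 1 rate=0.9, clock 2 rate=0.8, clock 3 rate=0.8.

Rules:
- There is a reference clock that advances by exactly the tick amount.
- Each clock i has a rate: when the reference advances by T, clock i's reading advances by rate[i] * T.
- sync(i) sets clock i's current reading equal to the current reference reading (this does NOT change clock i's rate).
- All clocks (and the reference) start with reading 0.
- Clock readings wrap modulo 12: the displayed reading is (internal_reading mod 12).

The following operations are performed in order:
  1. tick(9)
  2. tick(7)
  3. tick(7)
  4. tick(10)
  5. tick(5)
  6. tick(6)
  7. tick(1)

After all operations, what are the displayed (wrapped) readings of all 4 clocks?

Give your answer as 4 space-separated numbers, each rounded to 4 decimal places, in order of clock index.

Answer: 7.5000 4.5000 0.0000 0.0000

Derivation:
After op 1 tick(9): ref=9.0000 raw=[13.5000 8.1000 7.2000 7.2000]
After op 2 tick(7): ref=16.0000 raw=[24.0000 14.4000 12.8000 12.8000]
After op 3 tick(7): ref=23.0000 raw=[34.5000 20.7000 18.4000 18.4000]
After op 4 tick(10): ref=33.0000 raw=[49.5000 29.7000 26.4000 26.4000]
After op 5 tick(5): ref=38.0000 raw=[57.0000 34.2000 30.4000 30.4000]
After op 6 tick(6): ref=44.0000 raw=[66.0000 39.6000 35.2000 35.2000]
After op 7 tick(1): ref=45.0000 raw=[67.5000 40.5000 36.0000 36.0000]
Wrap final raw readings (mod 12): 67.5000 mod 12 = 7.5000; 40.5000 mod 12 = 4.5000; 36.0000 mod 12 = 0.0000; 36.0000 mod 12 = 0.0000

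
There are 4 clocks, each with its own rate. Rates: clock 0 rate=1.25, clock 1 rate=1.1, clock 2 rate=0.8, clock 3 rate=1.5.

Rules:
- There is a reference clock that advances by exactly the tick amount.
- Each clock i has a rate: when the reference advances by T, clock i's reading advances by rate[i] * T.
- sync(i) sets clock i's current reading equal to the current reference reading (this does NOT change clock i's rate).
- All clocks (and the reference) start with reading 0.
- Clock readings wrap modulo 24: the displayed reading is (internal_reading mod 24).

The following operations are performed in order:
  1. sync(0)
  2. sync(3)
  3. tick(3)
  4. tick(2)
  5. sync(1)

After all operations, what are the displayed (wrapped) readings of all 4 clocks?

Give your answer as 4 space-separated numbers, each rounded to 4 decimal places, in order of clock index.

Answer: 6.2500 5.0000 4.0000 7.5000

Derivation:
After op 1 sync(0): ref=0.0000 raw=[0.0000 0.0000 0.0000 0.0000]
After op 2 sync(3): ref=0.0000 raw=[0.0000 0.0000 0.0000 0.0000]
After op 3 tick(3): ref=3.0000 raw=[3.7500 3.3000 2.4000 4.5000]
After op 4 tick(2): ref=5.0000 raw=[6.2500 5.5000 4.0000 7.5000]
After op 5 sync(1): ref=5.0000 raw=[6.2500 5.0000 4.0000 7.5000]
Wrap final raw readings (mod 24): 6.2500 mod 24 = 6.2500; 5.0000 mod 24 = 5.0000; 4.0000 mod 24 = 4.0000; 7.5000 mod 24 = 7.5000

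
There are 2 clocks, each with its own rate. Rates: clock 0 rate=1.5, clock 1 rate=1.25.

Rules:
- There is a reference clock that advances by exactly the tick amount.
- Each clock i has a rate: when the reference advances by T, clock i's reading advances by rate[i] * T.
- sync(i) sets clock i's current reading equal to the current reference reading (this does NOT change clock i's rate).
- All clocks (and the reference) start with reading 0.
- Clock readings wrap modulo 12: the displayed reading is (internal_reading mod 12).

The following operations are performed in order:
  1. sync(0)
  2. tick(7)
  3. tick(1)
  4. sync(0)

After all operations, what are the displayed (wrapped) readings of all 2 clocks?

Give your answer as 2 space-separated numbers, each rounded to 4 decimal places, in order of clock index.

After op 1 sync(0): ref=0.0000 raw=[0.0000 0.0000]
After op 2 tick(7): ref=7.0000 raw=[10.5000 8.7500]
After op 3 tick(1): ref=8.0000 raw=[12.0000 10.0000]
After op 4 sync(0): ref=8.0000 raw=[8.0000 10.0000]
Wrap final raw readings (mod 12): 8.0000 mod 12 = 8.0000; 10.0000 mod 12 = 10.0000

Answer: 8.0000 10.0000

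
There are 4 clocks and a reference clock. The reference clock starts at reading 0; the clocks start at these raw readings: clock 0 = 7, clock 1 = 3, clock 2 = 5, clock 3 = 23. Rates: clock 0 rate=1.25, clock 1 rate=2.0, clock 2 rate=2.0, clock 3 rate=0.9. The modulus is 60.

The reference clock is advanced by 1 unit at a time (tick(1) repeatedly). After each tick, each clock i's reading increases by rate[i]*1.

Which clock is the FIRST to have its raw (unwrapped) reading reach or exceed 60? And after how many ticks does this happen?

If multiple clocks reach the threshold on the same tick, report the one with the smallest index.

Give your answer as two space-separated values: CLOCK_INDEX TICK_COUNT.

Answer: 2 28

Derivation:
clock 0: start=7, rate=1.25, needs 60-7 = 53; ticks = ceil(53/1.25) = ceil(42.4000) = 43; reading at tick 43 = 7 + 1.25*43 = 60.7500
clock 1: start=3, rate=2.0, needs 60-3 = 57; ticks = ceil(57/2.0) = ceil(28.5000) = 29; reading at tick 29 = 3 + 2.0*29 = 61.0000
clock 2: start=5, rate=2.0, needs 60-5 = 55; ticks = ceil(55/2.0) = ceil(27.5000) = 28; reading at tick 28 = 5 + 2.0*28 = 61.0000
clock 3: start=23, rate=0.9, needs 60-23 = 37; ticks = ceil(37/0.9) = ceil(41.1111) = 42; reading at tick 42 = 23 + 0.9*42 = 60.8000
Minimum tick count = 28; winners = [2]; smallest index = 2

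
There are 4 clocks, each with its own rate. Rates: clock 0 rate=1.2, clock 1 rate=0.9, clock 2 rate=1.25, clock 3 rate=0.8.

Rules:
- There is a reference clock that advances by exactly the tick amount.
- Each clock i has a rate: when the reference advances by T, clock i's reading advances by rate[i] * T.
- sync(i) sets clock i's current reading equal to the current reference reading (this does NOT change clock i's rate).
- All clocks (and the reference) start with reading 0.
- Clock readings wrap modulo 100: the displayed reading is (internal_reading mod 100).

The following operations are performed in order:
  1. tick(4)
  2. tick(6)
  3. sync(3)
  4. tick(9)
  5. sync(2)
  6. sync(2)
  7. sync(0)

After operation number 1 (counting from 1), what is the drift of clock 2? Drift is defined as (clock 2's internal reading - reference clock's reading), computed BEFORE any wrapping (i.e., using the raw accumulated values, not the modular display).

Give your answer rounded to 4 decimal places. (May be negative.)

After op 1 tick(4): ref=4.0000 raw=[4.8000 3.6000 5.0000 3.2000]
Drift of clock 2 after op 1: 5.0000 - 4.0000 = 1.0000

Answer: 1.0000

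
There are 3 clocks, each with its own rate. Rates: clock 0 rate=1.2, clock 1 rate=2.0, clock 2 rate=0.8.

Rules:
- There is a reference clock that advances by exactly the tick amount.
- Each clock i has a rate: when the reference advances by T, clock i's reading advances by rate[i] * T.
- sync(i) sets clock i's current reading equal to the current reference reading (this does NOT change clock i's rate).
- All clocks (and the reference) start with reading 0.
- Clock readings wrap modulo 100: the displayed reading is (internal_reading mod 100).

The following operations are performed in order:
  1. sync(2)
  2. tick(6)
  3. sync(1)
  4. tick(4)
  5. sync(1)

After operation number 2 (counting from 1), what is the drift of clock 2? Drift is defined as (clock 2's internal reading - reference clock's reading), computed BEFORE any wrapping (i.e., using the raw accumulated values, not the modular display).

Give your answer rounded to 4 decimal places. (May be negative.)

After op 1 sync(2): ref=0.0000 raw=[0.0000 0.0000 0.0000]
After op 2 tick(6): ref=6.0000 raw=[7.2000 12.0000 4.8000]
Drift of clock 2 after op 2: 4.8000 - 6.0000 = -1.2000

Answer: -1.2000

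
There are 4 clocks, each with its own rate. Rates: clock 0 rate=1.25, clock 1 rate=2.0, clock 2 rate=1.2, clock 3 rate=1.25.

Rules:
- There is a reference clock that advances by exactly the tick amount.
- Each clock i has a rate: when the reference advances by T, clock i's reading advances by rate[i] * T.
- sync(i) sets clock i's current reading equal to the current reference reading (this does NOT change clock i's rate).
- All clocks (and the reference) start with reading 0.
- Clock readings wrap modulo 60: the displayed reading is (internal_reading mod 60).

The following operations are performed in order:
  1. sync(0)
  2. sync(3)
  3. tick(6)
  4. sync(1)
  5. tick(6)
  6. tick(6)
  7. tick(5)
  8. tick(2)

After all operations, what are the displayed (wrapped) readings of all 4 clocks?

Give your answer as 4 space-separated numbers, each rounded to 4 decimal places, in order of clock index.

After op 1 sync(0): ref=0.0000 raw=[0.0000 0.0000 0.0000 0.0000]
After op 2 sync(3): ref=0.0000 raw=[0.0000 0.0000 0.0000 0.0000]
After op 3 tick(6): ref=6.0000 raw=[7.5000 12.0000 7.2000 7.5000]
After op 4 sync(1): ref=6.0000 raw=[7.5000 6.0000 7.2000 7.5000]
After op 5 tick(6): ref=12.0000 raw=[15.0000 18.0000 14.4000 15.0000]
After op 6 tick(6): ref=18.0000 raw=[22.5000 30.0000 21.6000 22.5000]
After op 7 tick(5): ref=23.0000 raw=[28.7500 40.0000 27.6000 28.7500]
After op 8 tick(2): ref=25.0000 raw=[31.2500 44.0000 30.0000 31.2500]
Wrap final raw readings (mod 60): 31.2500 mod 60 = 31.2500; 44.0000 mod 60 = 44.0000; 30.0000 mod 60 = 30.0000; 31.2500 mod 60 = 31.2500

Answer: 31.2500 44.0000 30.0000 31.2500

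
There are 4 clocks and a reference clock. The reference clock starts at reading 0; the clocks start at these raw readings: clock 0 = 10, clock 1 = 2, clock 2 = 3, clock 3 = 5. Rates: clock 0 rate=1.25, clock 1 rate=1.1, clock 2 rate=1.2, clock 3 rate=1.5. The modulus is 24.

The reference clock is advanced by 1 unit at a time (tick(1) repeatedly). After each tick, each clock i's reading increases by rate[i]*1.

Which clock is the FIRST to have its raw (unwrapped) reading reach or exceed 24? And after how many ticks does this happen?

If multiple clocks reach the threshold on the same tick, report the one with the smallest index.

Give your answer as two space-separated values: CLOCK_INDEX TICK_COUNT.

clock 0: start=10, rate=1.25, needs 24-10 = 14; ticks = ceil(14/1.25) = ceil(11.2000) = 12; reading at tick 12 = 10 + 1.25*12 = 25.0000
clock 1: start=2, rate=1.1, needs 24-2 = 22; ticks = ceil(22/1.1) = ceil(20.0000) = 20; reading at tick 20 = 2 + 1.1*20 = 24.0000
clock 2: start=3, rate=1.2, needs 24-3 = 21; ticks = ceil(21/1.2) = ceil(17.5000) = 18; reading at tick 18 = 3 + 1.2*18 = 24.6000
clock 3: start=5, rate=1.5, needs 24-5 = 19; ticks = ceil(19/1.5) = ceil(12.6667) = 13; reading at tick 13 = 5 + 1.5*13 = 24.5000
Minimum tick count = 12; winners = [0]; smallest index = 0

Answer: 0 12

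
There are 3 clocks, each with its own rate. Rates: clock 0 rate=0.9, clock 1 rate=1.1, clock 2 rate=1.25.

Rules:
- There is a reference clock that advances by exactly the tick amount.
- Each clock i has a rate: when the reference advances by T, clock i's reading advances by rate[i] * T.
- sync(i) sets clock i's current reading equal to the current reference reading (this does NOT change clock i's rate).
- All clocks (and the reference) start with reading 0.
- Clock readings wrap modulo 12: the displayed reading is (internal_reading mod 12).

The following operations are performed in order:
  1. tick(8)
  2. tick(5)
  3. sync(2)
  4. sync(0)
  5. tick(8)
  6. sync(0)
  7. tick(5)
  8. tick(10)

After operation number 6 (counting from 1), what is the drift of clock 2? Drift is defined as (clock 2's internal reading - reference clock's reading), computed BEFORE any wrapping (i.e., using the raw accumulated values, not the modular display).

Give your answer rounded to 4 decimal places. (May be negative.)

Answer: 2.0000

Derivation:
After op 1 tick(8): ref=8.0000 raw=[7.2000 8.8000 10.0000]
After op 2 tick(5): ref=13.0000 raw=[11.7000 14.3000 16.2500]
After op 3 sync(2): ref=13.0000 raw=[11.7000 14.3000 13.0000]
After op 4 sync(0): ref=13.0000 raw=[13.0000 14.3000 13.0000]
After op 5 tick(8): ref=21.0000 raw=[20.2000 23.1000 23.0000]
After op 6 sync(0): ref=21.0000 raw=[21.0000 23.1000 23.0000]
Drift of clock 2 after op 6: 23.0000 - 21.0000 = 2.0000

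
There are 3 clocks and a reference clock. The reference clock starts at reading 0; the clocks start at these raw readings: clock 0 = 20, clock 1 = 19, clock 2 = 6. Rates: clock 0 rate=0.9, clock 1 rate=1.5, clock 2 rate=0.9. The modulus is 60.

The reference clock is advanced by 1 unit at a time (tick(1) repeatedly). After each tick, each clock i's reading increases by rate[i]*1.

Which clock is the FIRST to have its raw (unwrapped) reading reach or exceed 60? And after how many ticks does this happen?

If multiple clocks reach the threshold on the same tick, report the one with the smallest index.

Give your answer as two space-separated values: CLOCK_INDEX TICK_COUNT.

Answer: 1 28

Derivation:
clock 0: start=20, rate=0.9, needs 60-20 = 40; ticks = ceil(40/0.9) = ceil(44.4444) = 45; reading at tick 45 = 20 + 0.9*45 = 60.5000
clock 1: start=19, rate=1.5, needs 60-19 = 41; ticks = ceil(41/1.5) = ceil(27.3333) = 28; reading at tick 28 = 19 + 1.5*28 = 61.0000
clock 2: start=6, rate=0.9, needs 60-6 = 54; ticks = ceil(54/0.9) = ceil(60.0000) = 60; reading at tick 60 = 6 + 0.9*60 = 60.0000
Minimum tick count = 28; winners = [1]; smallest index = 1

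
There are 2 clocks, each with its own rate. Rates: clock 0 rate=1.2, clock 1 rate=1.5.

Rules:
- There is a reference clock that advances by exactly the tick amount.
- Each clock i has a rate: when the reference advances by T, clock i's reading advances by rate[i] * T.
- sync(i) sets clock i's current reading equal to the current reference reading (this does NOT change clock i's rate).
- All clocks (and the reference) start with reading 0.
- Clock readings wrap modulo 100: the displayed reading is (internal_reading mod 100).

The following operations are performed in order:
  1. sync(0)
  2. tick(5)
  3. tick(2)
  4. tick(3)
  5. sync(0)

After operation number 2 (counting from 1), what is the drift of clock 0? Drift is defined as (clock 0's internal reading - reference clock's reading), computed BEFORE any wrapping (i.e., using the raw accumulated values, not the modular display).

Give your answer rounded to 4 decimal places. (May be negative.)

Answer: 1.0000

Derivation:
After op 1 sync(0): ref=0.0000 raw=[0.0000 0.0000]
After op 2 tick(5): ref=5.0000 raw=[6.0000 7.5000]
Drift of clock 0 after op 2: 6.0000 - 5.0000 = 1.0000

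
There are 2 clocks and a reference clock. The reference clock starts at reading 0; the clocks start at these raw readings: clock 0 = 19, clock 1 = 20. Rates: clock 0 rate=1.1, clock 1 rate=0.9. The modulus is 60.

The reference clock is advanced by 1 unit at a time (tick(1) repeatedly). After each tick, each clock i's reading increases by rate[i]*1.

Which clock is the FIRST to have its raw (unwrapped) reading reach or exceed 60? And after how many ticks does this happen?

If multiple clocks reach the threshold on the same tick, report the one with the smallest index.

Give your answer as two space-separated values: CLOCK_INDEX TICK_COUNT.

Answer: 0 38

Derivation:
clock 0: start=19, rate=1.1, needs 60-19 = 41; ticks = ceil(41/1.1) = ceil(37.2727) = 38; reading at tick 38 = 19 + 1.1*38 = 60.8000
clock 1: start=20, rate=0.9, needs 60-20 = 40; ticks = ceil(40/0.9) = ceil(44.4444) = 45; reading at tick 45 = 20 + 0.9*45 = 60.5000
Minimum tick count = 38; winners = [0]; smallest index = 0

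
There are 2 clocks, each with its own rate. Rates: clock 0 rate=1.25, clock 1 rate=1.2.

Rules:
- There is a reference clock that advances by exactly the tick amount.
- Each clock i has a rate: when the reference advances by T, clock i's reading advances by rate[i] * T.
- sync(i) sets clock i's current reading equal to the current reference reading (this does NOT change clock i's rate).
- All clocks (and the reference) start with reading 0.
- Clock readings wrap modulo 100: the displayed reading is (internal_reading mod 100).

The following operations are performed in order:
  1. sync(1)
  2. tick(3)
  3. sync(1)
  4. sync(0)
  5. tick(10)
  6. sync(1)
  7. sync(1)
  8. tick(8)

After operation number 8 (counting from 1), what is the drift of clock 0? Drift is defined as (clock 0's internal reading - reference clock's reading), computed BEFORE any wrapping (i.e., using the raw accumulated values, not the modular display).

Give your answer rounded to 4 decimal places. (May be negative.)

Answer: 4.5000

Derivation:
After op 1 sync(1): ref=0.0000 raw=[0.0000 0.0000]
After op 2 tick(3): ref=3.0000 raw=[3.7500 3.6000]
After op 3 sync(1): ref=3.0000 raw=[3.7500 3.0000]
After op 4 sync(0): ref=3.0000 raw=[3.0000 3.0000]
After op 5 tick(10): ref=13.0000 raw=[15.5000 15.0000]
After op 6 sync(1): ref=13.0000 raw=[15.5000 13.0000]
After op 7 sync(1): ref=13.0000 raw=[15.5000 13.0000]
After op 8 tick(8): ref=21.0000 raw=[25.5000 22.6000]
Drift of clock 0 after op 8: 25.5000 - 21.0000 = 4.5000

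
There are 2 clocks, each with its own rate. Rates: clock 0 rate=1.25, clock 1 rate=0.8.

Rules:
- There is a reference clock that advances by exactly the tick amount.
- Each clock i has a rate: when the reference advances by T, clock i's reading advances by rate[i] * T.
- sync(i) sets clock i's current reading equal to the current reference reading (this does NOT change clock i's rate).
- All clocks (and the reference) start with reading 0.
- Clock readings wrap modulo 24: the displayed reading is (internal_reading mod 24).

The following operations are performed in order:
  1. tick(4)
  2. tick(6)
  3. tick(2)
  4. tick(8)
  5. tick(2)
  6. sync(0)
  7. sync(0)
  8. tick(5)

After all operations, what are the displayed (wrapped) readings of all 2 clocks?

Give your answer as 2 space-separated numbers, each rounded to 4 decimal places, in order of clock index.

Answer: 4.2500 21.6000

Derivation:
After op 1 tick(4): ref=4.0000 raw=[5.0000 3.2000]
After op 2 tick(6): ref=10.0000 raw=[12.5000 8.0000]
After op 3 tick(2): ref=12.0000 raw=[15.0000 9.6000]
After op 4 tick(8): ref=20.0000 raw=[25.0000 16.0000]
After op 5 tick(2): ref=22.0000 raw=[27.5000 17.6000]
After op 6 sync(0): ref=22.0000 raw=[22.0000 17.6000]
After op 7 sync(0): ref=22.0000 raw=[22.0000 17.6000]
After op 8 tick(5): ref=27.0000 raw=[28.2500 21.6000]
Wrap final raw readings (mod 24): 28.2500 mod 24 = 4.2500; 21.6000 mod 24 = 21.6000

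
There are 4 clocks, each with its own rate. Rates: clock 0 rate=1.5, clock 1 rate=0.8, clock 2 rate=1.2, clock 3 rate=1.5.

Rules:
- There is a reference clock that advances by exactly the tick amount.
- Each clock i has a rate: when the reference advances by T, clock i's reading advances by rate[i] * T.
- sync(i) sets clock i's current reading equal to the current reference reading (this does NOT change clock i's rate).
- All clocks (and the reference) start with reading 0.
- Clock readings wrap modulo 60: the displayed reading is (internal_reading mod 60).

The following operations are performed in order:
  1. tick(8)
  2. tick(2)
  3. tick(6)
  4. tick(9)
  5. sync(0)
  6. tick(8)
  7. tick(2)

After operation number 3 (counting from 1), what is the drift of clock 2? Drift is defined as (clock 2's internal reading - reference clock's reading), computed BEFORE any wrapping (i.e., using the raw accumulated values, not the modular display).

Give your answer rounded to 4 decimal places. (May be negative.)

Answer: 3.2000

Derivation:
After op 1 tick(8): ref=8.0000 raw=[12.0000 6.4000 9.6000 12.0000]
After op 2 tick(2): ref=10.0000 raw=[15.0000 8.0000 12.0000 15.0000]
After op 3 tick(6): ref=16.0000 raw=[24.0000 12.8000 19.2000 24.0000]
Drift of clock 2 after op 3: 19.2000 - 16.0000 = 3.2000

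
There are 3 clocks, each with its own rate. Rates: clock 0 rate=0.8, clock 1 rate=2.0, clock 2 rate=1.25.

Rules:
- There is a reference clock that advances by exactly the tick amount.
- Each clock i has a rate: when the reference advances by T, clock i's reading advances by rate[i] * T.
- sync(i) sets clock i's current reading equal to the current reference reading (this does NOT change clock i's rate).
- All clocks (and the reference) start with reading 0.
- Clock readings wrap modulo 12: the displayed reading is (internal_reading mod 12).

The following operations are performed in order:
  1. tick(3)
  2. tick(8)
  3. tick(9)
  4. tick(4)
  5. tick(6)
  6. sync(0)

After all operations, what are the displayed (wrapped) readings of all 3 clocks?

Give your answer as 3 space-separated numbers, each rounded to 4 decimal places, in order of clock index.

Answer: 6.0000 0.0000 1.5000

Derivation:
After op 1 tick(3): ref=3.0000 raw=[2.4000 6.0000 3.7500]
After op 2 tick(8): ref=11.0000 raw=[8.8000 22.0000 13.7500]
After op 3 tick(9): ref=20.0000 raw=[16.0000 40.0000 25.0000]
After op 4 tick(4): ref=24.0000 raw=[19.2000 48.0000 30.0000]
After op 5 tick(6): ref=30.0000 raw=[24.0000 60.0000 37.5000]
After op 6 sync(0): ref=30.0000 raw=[30.0000 60.0000 37.5000]
Wrap final raw readings (mod 12): 30.0000 mod 12 = 6.0000; 60.0000 mod 12 = 0.0000; 37.5000 mod 12 = 1.5000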